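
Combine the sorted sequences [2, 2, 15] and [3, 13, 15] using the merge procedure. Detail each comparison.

Merging process:

Compare 2 vs 3: take 2 from left. Merged: [2]
Compare 2 vs 3: take 2 from left. Merged: [2, 2]
Compare 15 vs 3: take 3 from right. Merged: [2, 2, 3]
Compare 15 vs 13: take 13 from right. Merged: [2, 2, 3, 13]
Compare 15 vs 15: take 15 from left. Merged: [2, 2, 3, 13, 15]
Append remaining from right: [15]. Merged: [2, 2, 3, 13, 15, 15]

Final merged array: [2, 2, 3, 13, 15, 15]
Total comparisons: 5

The merged array is [2, 2, 3, 13, 15, 15], requiring 5 comparisons. The merge step runs in O(n) time where n is the total number of elements.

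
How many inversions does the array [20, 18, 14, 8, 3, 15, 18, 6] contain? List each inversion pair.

Finding inversions in [20, 18, 14, 8, 3, 15, 18, 6]:

(0, 1): arr[0]=20 > arr[1]=18
(0, 2): arr[0]=20 > arr[2]=14
(0, 3): arr[0]=20 > arr[3]=8
(0, 4): arr[0]=20 > arr[4]=3
(0, 5): arr[0]=20 > arr[5]=15
(0, 6): arr[0]=20 > arr[6]=18
(0, 7): arr[0]=20 > arr[7]=6
(1, 2): arr[1]=18 > arr[2]=14
(1, 3): arr[1]=18 > arr[3]=8
(1, 4): arr[1]=18 > arr[4]=3
(1, 5): arr[1]=18 > arr[5]=15
(1, 7): arr[1]=18 > arr[7]=6
(2, 3): arr[2]=14 > arr[3]=8
(2, 4): arr[2]=14 > arr[4]=3
(2, 7): arr[2]=14 > arr[7]=6
(3, 4): arr[3]=8 > arr[4]=3
(3, 7): arr[3]=8 > arr[7]=6
(5, 7): arr[5]=15 > arr[7]=6
(6, 7): arr[6]=18 > arr[7]=6

Total inversions: 19

The array has 19 inversion(s): (0,1), (0,2), (0,3), (0,4), (0,5), (0,6), (0,7), (1,2), (1,3), (1,4), (1,5), (1,7), (2,3), (2,4), (2,7), (3,4), (3,7), (5,7), (6,7). Each pair (i,j) satisfies i < j and arr[i] > arr[j].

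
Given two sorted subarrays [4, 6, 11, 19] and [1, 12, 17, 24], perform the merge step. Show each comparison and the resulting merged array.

Merging process:

Compare 4 vs 1: take 1 from right. Merged: [1]
Compare 4 vs 12: take 4 from left. Merged: [1, 4]
Compare 6 vs 12: take 6 from left. Merged: [1, 4, 6]
Compare 11 vs 12: take 11 from left. Merged: [1, 4, 6, 11]
Compare 19 vs 12: take 12 from right. Merged: [1, 4, 6, 11, 12]
Compare 19 vs 17: take 17 from right. Merged: [1, 4, 6, 11, 12, 17]
Compare 19 vs 24: take 19 from left. Merged: [1, 4, 6, 11, 12, 17, 19]
Append remaining from right: [24]. Merged: [1, 4, 6, 11, 12, 17, 19, 24]

Final merged array: [1, 4, 6, 11, 12, 17, 19, 24]
Total comparisons: 7

The merged array is [1, 4, 6, 11, 12, 17, 19, 24], requiring 7 comparisons. The merge step runs in O(n) time where n is the total number of elements.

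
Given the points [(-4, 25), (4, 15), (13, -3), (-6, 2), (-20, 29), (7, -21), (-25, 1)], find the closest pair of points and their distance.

Computing all pairwise distances among 7 points:

d((-4, 25), (4, 15)) = 12.8062 <-- minimum
d((-4, 25), (13, -3)) = 32.7567
d((-4, 25), (-6, 2)) = 23.0868
d((-4, 25), (-20, 29)) = 16.4924
d((-4, 25), (7, -21)) = 47.2969
d((-4, 25), (-25, 1)) = 31.8904
d((4, 15), (13, -3)) = 20.1246
d((4, 15), (-6, 2)) = 16.4012
d((4, 15), (-20, 29)) = 27.7849
d((4, 15), (7, -21)) = 36.1248
d((4, 15), (-25, 1)) = 32.2025
d((13, -3), (-6, 2)) = 19.6469
d((13, -3), (-20, 29)) = 45.9674
d((13, -3), (7, -21)) = 18.9737
d((13, -3), (-25, 1)) = 38.2099
d((-6, 2), (-20, 29)) = 30.4138
d((-6, 2), (7, -21)) = 26.4197
d((-6, 2), (-25, 1)) = 19.0263
d((-20, 29), (7, -21)) = 56.8243
d((-20, 29), (-25, 1)) = 28.4429
d((7, -21), (-25, 1)) = 38.833

Closest pair: (-4, 25) and (4, 15) with distance 12.8062

The closest pair is (-4, 25) and (4, 15) with Euclidean distance 12.8062. For 7 points, brute-force pairwise comparison is shown above. For large n, the divide-and-conquer algorithm (sort by x, recurse on halves, check the dividing strip) achieves O(n log n).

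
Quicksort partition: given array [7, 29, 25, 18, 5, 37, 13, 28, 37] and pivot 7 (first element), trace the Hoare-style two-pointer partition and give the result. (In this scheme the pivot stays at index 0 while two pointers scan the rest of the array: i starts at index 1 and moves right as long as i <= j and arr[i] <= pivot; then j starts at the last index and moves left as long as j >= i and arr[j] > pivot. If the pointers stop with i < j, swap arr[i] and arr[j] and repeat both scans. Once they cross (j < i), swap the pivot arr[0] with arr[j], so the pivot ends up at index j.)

Hoare-style two-pointer partition with pivot = 7:

Initial array: [7, 29, 25, 18, 5, 37, 13, 28, 37]

Pointers start at i = 1, j = 8.
i stops at index 1 (arr[1]=29 > 7), j stops at index 4 (arr[4]=5 <= 7): swap arr[1] and arr[4], array becomes [7, 5, 25, 18, 29, 37, 13, 28, 37]
i ends at 2, j ends at 1: the pointers have crossed (j < i), so scanning stops.

Swap pivot arr[0] with arr[1] to place pivot at position 1: [5, 7, 25, 18, 29, 37, 13, 28, 37]
Pivot position: 1

After partitioning with pivot 7, the array becomes [5, 7, 25, 18, 29, 37, 13, 28, 37]. The pivot is placed at index 1. All elements to the left of the pivot are <= 7, and all elements to the right are > 7.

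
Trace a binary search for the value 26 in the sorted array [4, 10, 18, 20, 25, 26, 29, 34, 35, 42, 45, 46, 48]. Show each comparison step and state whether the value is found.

Binary search for 26 in [4, 10, 18, 20, 25, 26, 29, 34, 35, 42, 45, 46, 48]:

lo=0, hi=12, mid=6, arr[mid]=29 -> 29 > 26, search left half
lo=0, hi=5, mid=2, arr[mid]=18 -> 18 < 26, search right half
lo=3, hi=5, mid=4, arr[mid]=25 -> 25 < 26, search right half
lo=5, hi=5, mid=5, arr[mid]=26 -> Found target at index 5!

Binary search finds 26 at index 5 after 4 comparisons. The search repeatedly halves the search space by comparing with the middle element.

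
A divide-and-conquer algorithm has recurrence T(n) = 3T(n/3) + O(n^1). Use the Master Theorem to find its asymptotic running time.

Master Theorem for T(n) = 3T(n/3) + O(n^1):

a = 3, b = 3, c = 1
log_b(a) = log_3(3) = 1.0000

Case 2: c = 1 = log_3(3) = 1.0000
T(n) = O(n^1 log n) = O(n log n)

For T(n) = 3T(n/3) + O(n^1): log_3(3) = 1.0000. This is Case 2 of the Master Theorem (c = log_b(a), equal work at all levels), giving O(n log n).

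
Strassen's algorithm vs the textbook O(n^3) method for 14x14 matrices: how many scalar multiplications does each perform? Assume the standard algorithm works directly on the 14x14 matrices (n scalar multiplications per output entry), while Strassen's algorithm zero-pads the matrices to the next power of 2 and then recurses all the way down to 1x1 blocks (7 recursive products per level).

Matrix multiplication for 14x14 matrices:

Strassen's algorithm requires power-of-2 dimensions. Pad 14x14 to 16x16 (next power of 2).

Standard algorithm: 14^3 = 2744 multiplications
Strassen's algorithm: 7^(log2(16)) = 7^4 = 2401 multiplications
Savings: 2744 - 2401 = 343 multiplications

Standard: 2744 multiplications (14^3). Strassen: 2401 multiplications (7^4, after padding to 16x16). Strassen reduces 8 recursive multiplications to 7 at each level.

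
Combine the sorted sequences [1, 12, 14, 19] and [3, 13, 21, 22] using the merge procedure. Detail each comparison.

Merging process:

Compare 1 vs 3: take 1 from left. Merged: [1]
Compare 12 vs 3: take 3 from right. Merged: [1, 3]
Compare 12 vs 13: take 12 from left. Merged: [1, 3, 12]
Compare 14 vs 13: take 13 from right. Merged: [1, 3, 12, 13]
Compare 14 vs 21: take 14 from left. Merged: [1, 3, 12, 13, 14]
Compare 19 vs 21: take 19 from left. Merged: [1, 3, 12, 13, 14, 19]
Append remaining from right: [21, 22]. Merged: [1, 3, 12, 13, 14, 19, 21, 22]

Final merged array: [1, 3, 12, 13, 14, 19, 21, 22]
Total comparisons: 6

The merged array is [1, 3, 12, 13, 14, 19, 21, 22], requiring 6 comparisons. The merge step runs in O(n) time where n is the total number of elements.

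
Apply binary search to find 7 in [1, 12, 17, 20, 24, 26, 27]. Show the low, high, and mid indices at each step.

Binary search for 7 in [1, 12, 17, 20, 24, 26, 27]:

lo=0, hi=6, mid=3, arr[mid]=20 -> 20 > 7, search left half
lo=0, hi=2, mid=1, arr[mid]=12 -> 12 > 7, search left half
lo=0, hi=0, mid=0, arr[mid]=1 -> 1 < 7, search right half
lo=1 > hi=0, target 7 not found

Binary search determines that 7 is not in the array after 3 comparisons. The search space was exhausted without finding the target.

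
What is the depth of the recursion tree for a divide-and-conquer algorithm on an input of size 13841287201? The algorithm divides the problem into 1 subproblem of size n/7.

For divide and conquer with division factor 7:

Problem sizes at each level:
Level 0: 13841287201
Level 1: 1977326743
Level 2: 282475249
Level 3: 40353607
Level 4: 5764801
Level 5: 823543
Level 6: 117649
Level 7: 16807
Level 8: 2401
Level 9: 343
Level 10: 49
Level 11: 7
Level 12: 1

The root is level 0 and the size-1 base case is level 12 (the tree spans levels 0 through 12, i.e. 13 levels counting the root), so the depth is the number of divisions: log_7(13841287201) = 12

The recursion tree depth is log_7(13841287201) = 12. At each level, the problem size is divided by 7, so it takes 12 divisions to reduce to a base case of size 1. The algorithm makes 1 recursive call at each level.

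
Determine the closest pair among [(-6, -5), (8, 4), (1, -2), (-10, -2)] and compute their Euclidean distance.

Computing all pairwise distances among 4 points:

d((-6, -5), (8, 4)) = 16.6433
d((-6, -5), (1, -2)) = 7.6158
d((-6, -5), (-10, -2)) = 5.0 <-- minimum
d((8, 4), (1, -2)) = 9.2195
d((8, 4), (-10, -2)) = 18.9737
d((1, -2), (-10, -2)) = 11.0

Closest pair: (-6, -5) and (-10, -2) with distance 5.0

The closest pair is (-6, -5) and (-10, -2) with Euclidean distance 5.0. For 4 points, brute-force pairwise comparison is shown above. For large n, the divide-and-conquer algorithm (sort by x, recurse on halves, check the dividing strip) achieves O(n log n).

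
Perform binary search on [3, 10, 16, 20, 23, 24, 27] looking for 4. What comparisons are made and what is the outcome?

Binary search for 4 in [3, 10, 16, 20, 23, 24, 27]:

lo=0, hi=6, mid=3, arr[mid]=20 -> 20 > 4, search left half
lo=0, hi=2, mid=1, arr[mid]=10 -> 10 > 4, search left half
lo=0, hi=0, mid=0, arr[mid]=3 -> 3 < 4, search right half
lo=1 > hi=0, target 4 not found

Binary search determines that 4 is not in the array after 3 comparisons. The search space was exhausted without finding the target.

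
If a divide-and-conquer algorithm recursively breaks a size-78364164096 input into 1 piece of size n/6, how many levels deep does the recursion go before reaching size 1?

For divide and conquer with division factor 6:

Problem sizes at each level:
Level 0: 78364164096
Level 1: 13060694016
Level 2: 2176782336
Level 3: 362797056
Level 4: 60466176
Level 5: 10077696
Level 6: 1679616
Level 7: 279936
Level 8: 46656
Level 9: 7776
Level 10: 1296
Level 11: 216
Level 12: 36
Level 13: 6
Level 14: 1

The root is level 0 and the size-1 base case is level 14 (the tree spans levels 0 through 14, i.e. 15 levels counting the root), so the depth is the number of divisions: log_6(78364164096) = 14

The recursion tree depth is log_6(78364164096) = 14. At each level, the problem size is divided by 6, so it takes 14 divisions to reduce to a base case of size 1. The algorithm makes 1 recursive call at each level.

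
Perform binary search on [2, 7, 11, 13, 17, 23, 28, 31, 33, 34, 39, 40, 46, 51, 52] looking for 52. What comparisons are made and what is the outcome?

Binary search for 52 in [2, 7, 11, 13, 17, 23, 28, 31, 33, 34, 39, 40, 46, 51, 52]:

lo=0, hi=14, mid=7, arr[mid]=31 -> 31 < 52, search right half
lo=8, hi=14, mid=11, arr[mid]=40 -> 40 < 52, search right half
lo=12, hi=14, mid=13, arr[mid]=51 -> 51 < 52, search right half
lo=14, hi=14, mid=14, arr[mid]=52 -> Found target at index 14!

Binary search finds 52 at index 14 after 4 comparisons. The search repeatedly halves the search space by comparing with the middle element.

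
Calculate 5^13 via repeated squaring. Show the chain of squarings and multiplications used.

Computing 5^13 by squaring (build up from 5^1; each line after the first costs one multiplication):

5^1 = 5
5^2 = (5^1)^2 = 5^2 = 25
5^3 = 5 * 5^2 = 5 * 25 = 125
5^6 = (5^3)^2 = 125^2 = 15625
5^12 = (5^6)^2 = 15625^2 = 244140625
5^13 = 5 * 5^12 = 5 * 244140625 = 1220703125

Result: 1220703125
Multiplications needed: 5 (5 lines after 5^1)

5^13 = 1220703125. Using exponentiation by squaring, this requires 5 multiplications. The key idea: if the exponent is even, square the half-power; if odd, multiply by the base once.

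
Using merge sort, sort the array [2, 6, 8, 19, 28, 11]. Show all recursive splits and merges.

Merge sort trace:

Split: [2, 6, 8, 19, 28, 11] -> [2, 6, 8] and [19, 28, 11]
  Split: [2, 6, 8] -> [2] and [6, 8]
    Split: [6, 8] -> [6] and [8]
    Merge: [6] + [8] -> [6, 8]
  Merge: [2] + [6, 8] -> [2, 6, 8]
  Split: [19, 28, 11] -> [19] and [28, 11]
    Split: [28, 11] -> [28] and [11]
    Merge: [28] + [11] -> [11, 28]
  Merge: [19] + [11, 28] -> [11, 19, 28]
Merge: [2, 6, 8] + [11, 19, 28] -> [2, 6, 8, 11, 19, 28]

Final sorted array: [2, 6, 8, 11, 19, 28]

The merge sort proceeds by recursively splitting the array and merging sorted halves.
After all merges, the sorted array is [2, 6, 8, 11, 19, 28].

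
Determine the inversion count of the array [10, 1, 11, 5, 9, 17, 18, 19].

Finding inversions in [10, 1, 11, 5, 9, 17, 18, 19]:

(0, 1): arr[0]=10 > arr[1]=1
(0, 3): arr[0]=10 > arr[3]=5
(0, 4): arr[0]=10 > arr[4]=9
(2, 3): arr[2]=11 > arr[3]=5
(2, 4): arr[2]=11 > arr[4]=9

Total inversions: 5

The array has 5 inversion(s): (0,1), (0,3), (0,4), (2,3), (2,4). Each pair (i,j) satisfies i < j and arr[i] > arr[j].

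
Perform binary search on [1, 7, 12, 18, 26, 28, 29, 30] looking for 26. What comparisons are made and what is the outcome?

Binary search for 26 in [1, 7, 12, 18, 26, 28, 29, 30]:

lo=0, hi=7, mid=3, arr[mid]=18 -> 18 < 26, search right half
lo=4, hi=7, mid=5, arr[mid]=28 -> 28 > 26, search left half
lo=4, hi=4, mid=4, arr[mid]=26 -> Found target at index 4!

Binary search finds 26 at index 4 after 3 comparisons. The search repeatedly halves the search space by comparing with the middle element.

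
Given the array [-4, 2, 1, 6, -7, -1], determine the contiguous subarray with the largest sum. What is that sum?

Using Kadane's algorithm on [-4, 2, 1, 6, -7, -1]:

Scanning through the array:
Position 1 (value 2): max_ending_here = 2, max_so_far = 2
Position 2 (value 1): max_ending_here = 3, max_so_far = 3
Position 3 (value 6): max_ending_here = 9, max_so_far = 9
Position 4 (value -7): max_ending_here = 2, max_so_far = 9
Position 5 (value -1): max_ending_here = 1, max_so_far = 9

Maximum subarray: [2, 1, 6]
Maximum sum: 9

The maximum subarray is [2, 1, 6] with sum 9. This subarray runs from index 1 to index 3.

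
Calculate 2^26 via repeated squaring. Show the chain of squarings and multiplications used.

Computing 2^26 by squaring (build up from 2^1; each line after the first costs one multiplication):

2^1 = 2
2^2 = (2^1)^2 = 2^2 = 4
2^3 = 2 * 2^2 = 2 * 4 = 8
2^6 = (2^3)^2 = 8^2 = 64
2^12 = (2^6)^2 = 64^2 = 4096
2^13 = 2 * 2^12 = 2 * 4096 = 8192
2^26 = (2^13)^2 = 8192^2 = 67108864

Result: 67108864
Multiplications needed: 6 (6 lines after 2^1)

2^26 = 67108864. Using exponentiation by squaring, this requires 6 multiplications. The key idea: if the exponent is even, square the half-power; if odd, multiply by the base once.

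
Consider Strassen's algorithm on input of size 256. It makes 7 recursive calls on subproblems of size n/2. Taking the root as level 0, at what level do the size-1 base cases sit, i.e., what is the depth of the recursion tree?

For divide and conquer with division factor 2:

Problem sizes at each level:
Level 0: 256
Level 1: 128
Level 2: 64
Level 3: 32
Level 4: 16
Level 5: 8
Level 6: 4
Level 7: 2
Level 8: 1

The root is level 0 and the size-1 base case is level 8 (the tree spans levels 0 through 8, i.e. 9 levels counting the root), so the depth is the number of divisions: log_2(256) = 8

The recursion tree depth is log_2(256) = 8. At each level, the problem size is divided by 2, so it takes 8 divisions to reduce to a base case of size 1. The algorithm makes 7 recursive calls at each level.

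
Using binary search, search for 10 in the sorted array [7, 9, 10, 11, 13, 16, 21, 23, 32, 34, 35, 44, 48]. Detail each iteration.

Binary search for 10 in [7, 9, 10, 11, 13, 16, 21, 23, 32, 34, 35, 44, 48]:

lo=0, hi=12, mid=6, arr[mid]=21 -> 21 > 10, search left half
lo=0, hi=5, mid=2, arr[mid]=10 -> Found target at index 2!

Binary search finds 10 at index 2 after 2 comparisons. The search repeatedly halves the search space by comparing with the middle element.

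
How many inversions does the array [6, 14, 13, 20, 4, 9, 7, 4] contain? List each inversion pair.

Finding inversions in [6, 14, 13, 20, 4, 9, 7, 4]:

(0, 4): arr[0]=6 > arr[4]=4
(0, 7): arr[0]=6 > arr[7]=4
(1, 2): arr[1]=14 > arr[2]=13
(1, 4): arr[1]=14 > arr[4]=4
(1, 5): arr[1]=14 > arr[5]=9
(1, 6): arr[1]=14 > arr[6]=7
(1, 7): arr[1]=14 > arr[7]=4
(2, 4): arr[2]=13 > arr[4]=4
(2, 5): arr[2]=13 > arr[5]=9
(2, 6): arr[2]=13 > arr[6]=7
(2, 7): arr[2]=13 > arr[7]=4
(3, 4): arr[3]=20 > arr[4]=4
(3, 5): arr[3]=20 > arr[5]=9
(3, 6): arr[3]=20 > arr[6]=7
(3, 7): arr[3]=20 > arr[7]=4
(5, 6): arr[5]=9 > arr[6]=7
(5, 7): arr[5]=9 > arr[7]=4
(6, 7): arr[6]=7 > arr[7]=4

Total inversions: 18

The array has 18 inversion(s): (0,4), (0,7), (1,2), (1,4), (1,5), (1,6), (1,7), (2,4), (2,5), (2,6), (2,7), (3,4), (3,5), (3,6), (3,7), (5,6), (5,7), (6,7). Each pair (i,j) satisfies i < j and arr[i] > arr[j].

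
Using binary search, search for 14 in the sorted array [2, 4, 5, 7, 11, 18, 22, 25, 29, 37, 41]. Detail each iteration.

Binary search for 14 in [2, 4, 5, 7, 11, 18, 22, 25, 29, 37, 41]:

lo=0, hi=10, mid=5, arr[mid]=18 -> 18 > 14, search left half
lo=0, hi=4, mid=2, arr[mid]=5 -> 5 < 14, search right half
lo=3, hi=4, mid=3, arr[mid]=7 -> 7 < 14, search right half
lo=4, hi=4, mid=4, arr[mid]=11 -> 11 < 14, search right half
lo=5 > hi=4, target 14 not found

Binary search determines that 14 is not in the array after 4 comparisons. The search space was exhausted without finding the target.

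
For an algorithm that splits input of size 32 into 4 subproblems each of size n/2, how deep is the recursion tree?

For divide and conquer with division factor 2:

Problem sizes at each level:
Level 0: 32
Level 1: 16
Level 2: 8
Level 3: 4
Level 4: 2
Level 5: 1

The root is level 0 and the size-1 base case is level 5 (the tree spans levels 0 through 5, i.e. 6 levels counting the root), so the depth is the number of divisions: log_2(32) = 5

The recursion tree depth is log_2(32) = 5. At each level, the problem size is divided by 2, so it takes 5 divisions to reduce to a base case of size 1. The algorithm makes 4 recursive calls at each level.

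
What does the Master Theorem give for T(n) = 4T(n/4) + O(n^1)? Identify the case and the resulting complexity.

Master Theorem for T(n) = 4T(n/4) + O(n^1):

a = 4, b = 4, c = 1
log_b(a) = log_4(4) = 1.0000

Case 2: c = 1 = log_4(4) = 1.0000
T(n) = O(n^1 log n) = O(n log n)

For T(n) = 4T(n/4) + O(n^1): log_4(4) = 1.0000. This is Case 2 of the Master Theorem (c = log_b(a), equal work at all levels), giving O(n log n).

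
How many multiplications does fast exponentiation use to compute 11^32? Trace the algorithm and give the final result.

Computing 11^32 by squaring (build up from 11^1; each line after the first costs one multiplication):

11^1 = 11
11^2 = (11^1)^2 = 11^2 = 121
11^4 = (11^2)^2 = 121^2 = 14641
11^8 = (11^4)^2 = 14641^2 = 214358881
11^16 = (11^8)^2 = 214358881^2 = 45949729863572161
11^32 = (11^16)^2 = 45949729863572161^2 = 2111377674535255285545615254209921

Result: 2111377674535255285545615254209921
Multiplications needed: 5 (5 lines after 11^1)

11^32 = 2111377674535255285545615254209921. Using exponentiation by squaring, this requires 5 multiplications. The key idea: if the exponent is even, square the half-power; if odd, multiply by the base once.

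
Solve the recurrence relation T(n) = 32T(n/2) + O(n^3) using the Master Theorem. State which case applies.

Master Theorem for T(n) = 32T(n/2) + O(n^3):

a = 32, b = 2, c = 3
log_b(a) = log_2(32) = 5.0000

Case 1: c = 3 < log_2(32) = 5.0000
T(n) = O(n^(log_2 32)) = O(n^5)

For T(n) = 32T(n/2) + O(n^3): log_2(32) = 5.0000. This is Case 1 of the Master Theorem (c < log_b(a), work dominated by leaves), giving O(n^5).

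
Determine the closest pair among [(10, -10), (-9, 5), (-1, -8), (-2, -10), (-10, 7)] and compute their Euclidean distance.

Computing all pairwise distances among 5 points:

d((10, -10), (-9, 5)) = 24.2074
d((10, -10), (-1, -8)) = 11.1803
d((10, -10), (-2, -10)) = 12.0
d((10, -10), (-10, 7)) = 26.2488
d((-9, 5), (-1, -8)) = 15.2643
d((-9, 5), (-2, -10)) = 16.5529
d((-9, 5), (-10, 7)) = 2.2361 <-- minimum
d((-1, -8), (-2, -10)) = 2.2361 <-- minimum
d((-1, -8), (-10, 7)) = 17.4929
d((-2, -10), (-10, 7)) = 18.7883

Minimum distance: 2.2361 (tie among 2 pairs: (-9, 5) and (-10, 7); (-1, -8) and (-2, -10))

The minimum Euclidean distance is 2.2361. There is a tie: 2 pairs achieve this minimum — (-9, 5) and (-10, 7); (-1, -8) and (-2, -10). Any of these is a valid closest pair. For 5 points, brute-force pairwise comparison is shown above. For large n, the divide-and-conquer algorithm (sort by x, recurse on halves, check the dividing strip) achieves O(n log n).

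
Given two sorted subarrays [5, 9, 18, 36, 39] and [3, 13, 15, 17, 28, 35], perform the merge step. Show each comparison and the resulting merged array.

Merging process:

Compare 5 vs 3: take 3 from right. Merged: [3]
Compare 5 vs 13: take 5 from left. Merged: [3, 5]
Compare 9 vs 13: take 9 from left. Merged: [3, 5, 9]
Compare 18 vs 13: take 13 from right. Merged: [3, 5, 9, 13]
Compare 18 vs 15: take 15 from right. Merged: [3, 5, 9, 13, 15]
Compare 18 vs 17: take 17 from right. Merged: [3, 5, 9, 13, 15, 17]
Compare 18 vs 28: take 18 from left. Merged: [3, 5, 9, 13, 15, 17, 18]
Compare 36 vs 28: take 28 from right. Merged: [3, 5, 9, 13, 15, 17, 18, 28]
Compare 36 vs 35: take 35 from right. Merged: [3, 5, 9, 13, 15, 17, 18, 28, 35]
Append remaining from left: [36, 39]. Merged: [3, 5, 9, 13, 15, 17, 18, 28, 35, 36, 39]

Final merged array: [3, 5, 9, 13, 15, 17, 18, 28, 35, 36, 39]
Total comparisons: 9

The merged array is [3, 5, 9, 13, 15, 17, 18, 28, 35, 36, 39], requiring 9 comparisons. The merge step runs in O(n) time where n is the total number of elements.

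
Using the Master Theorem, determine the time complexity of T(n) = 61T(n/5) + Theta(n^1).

Master Theorem for T(n) = 61T(n/5) + O(n^1):

a = 61, b = 5, c = 1
log_b(a) = log_5(61) = 2.5542

Case 1: c = 1 < log_5(61) = 2.5542
T(n) = O(n^(log_5 61))

For T(n) = 61T(n/5) + O(n^1): log_5(61) = 2.5542. This is Case 1 of the Master Theorem (c < log_b(a), work dominated by leaves), giving O(n^(log_5 61)).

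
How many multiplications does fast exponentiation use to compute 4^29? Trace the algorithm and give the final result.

Computing 4^29 by squaring (build up from 4^1; each line after the first costs one multiplication):

4^1 = 4
4^2 = (4^1)^2 = 4^2 = 16
4^3 = 4 * 4^2 = 4 * 16 = 64
4^6 = (4^3)^2 = 64^2 = 4096
4^7 = 4 * 4^6 = 4 * 4096 = 16384
4^14 = (4^7)^2 = 16384^2 = 268435456
4^28 = (4^14)^2 = 268435456^2 = 72057594037927936
4^29 = 4 * 4^28 = 4 * 72057594037927936 = 288230376151711744

Result: 288230376151711744
Multiplications needed: 7 (7 lines after 4^1)

4^29 = 288230376151711744. Using exponentiation by squaring, this requires 7 multiplications. The key idea: if the exponent is even, square the half-power; if odd, multiply by the base once.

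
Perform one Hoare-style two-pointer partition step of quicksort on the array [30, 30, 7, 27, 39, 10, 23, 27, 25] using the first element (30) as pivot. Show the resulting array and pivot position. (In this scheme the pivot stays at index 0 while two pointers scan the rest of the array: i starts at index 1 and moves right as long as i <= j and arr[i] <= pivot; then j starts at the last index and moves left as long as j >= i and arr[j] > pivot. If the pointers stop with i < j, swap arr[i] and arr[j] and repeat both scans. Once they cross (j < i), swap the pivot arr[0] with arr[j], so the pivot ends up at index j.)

Hoare-style two-pointer partition with pivot = 30:

Initial array: [30, 30, 7, 27, 39, 10, 23, 27, 25]

Pointers start at i = 1, j = 8.
i stops at index 4 (arr[4]=39 > 30), j stops at index 8 (arr[8]=25 <= 30): swap arr[4] and arr[8], array becomes [30, 30, 7, 27, 25, 10, 23, 27, 39]
i ends at 8, j ends at 7: the pointers have crossed (j < i), so scanning stops.

Swap pivot arr[0] with arr[7] to place pivot at position 7: [27, 30, 7, 27, 25, 10, 23, 30, 39]
Pivot position: 7

After partitioning with pivot 30, the array becomes [27, 30, 7, 27, 25, 10, 23, 30, 39]. The pivot is placed at index 7. All elements to the left of the pivot are <= 30, and all elements to the right are > 30.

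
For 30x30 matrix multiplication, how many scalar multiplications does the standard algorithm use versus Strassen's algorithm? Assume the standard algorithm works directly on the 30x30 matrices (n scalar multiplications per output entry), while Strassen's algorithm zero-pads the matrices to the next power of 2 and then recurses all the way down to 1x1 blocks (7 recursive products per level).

Matrix multiplication for 30x30 matrices:

Strassen's algorithm requires power-of-2 dimensions. Pad 30x30 to 32x32 (next power of 2).

Standard algorithm: 30^3 = 27000 multiplications
Strassen's algorithm: 7^(log2(32)) = 7^5 = 16807 multiplications
Savings: 27000 - 16807 = 10193 multiplications

Standard: 27000 multiplications (30^3). Strassen: 16807 multiplications (7^5, after padding to 32x32). Strassen reduces 8 recursive multiplications to 7 at each level.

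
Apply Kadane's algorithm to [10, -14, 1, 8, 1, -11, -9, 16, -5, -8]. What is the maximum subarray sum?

Using Kadane's algorithm on [10, -14, 1, 8, 1, -11, -9, 16, -5, -8]:

Scanning through the array:
Position 1 (value -14): max_ending_here = -4, max_so_far = 10
Position 2 (value 1): max_ending_here = 1, max_so_far = 10
Position 3 (value 8): max_ending_here = 9, max_so_far = 10
Position 4 (value 1): max_ending_here = 10, max_so_far = 10
Position 5 (value -11): max_ending_here = -1, max_so_far = 10
Position 6 (value -9): max_ending_here = -9, max_so_far = 10
Position 7 (value 16): max_ending_here = 16, max_so_far = 16
Position 8 (value -5): max_ending_here = 11, max_so_far = 16
Position 9 (value -8): max_ending_here = 3, max_so_far = 16

Maximum subarray: [16]
Maximum sum: 16

The maximum subarray is [16] with sum 16. This subarray runs from index 7 to index 7.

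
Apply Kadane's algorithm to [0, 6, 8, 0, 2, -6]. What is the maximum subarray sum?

Using Kadane's algorithm on [0, 6, 8, 0, 2, -6]:

Scanning through the array:
Position 1 (value 6): max_ending_here = 6, max_so_far = 6
Position 2 (value 8): max_ending_here = 14, max_so_far = 14
Position 3 (value 0): max_ending_here = 14, max_so_far = 14
Position 4 (value 2): max_ending_here = 16, max_so_far = 16
Position 5 (value -6): max_ending_here = 10, max_so_far = 16

Maximum subarray: [0, 6, 8, 0, 2]
Maximum sum: 16

The maximum subarray is [0, 6, 8, 0, 2] with sum 16. This subarray runs from index 0 to index 4.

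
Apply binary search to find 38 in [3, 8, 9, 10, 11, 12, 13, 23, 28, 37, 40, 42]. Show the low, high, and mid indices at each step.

Binary search for 38 in [3, 8, 9, 10, 11, 12, 13, 23, 28, 37, 40, 42]:

lo=0, hi=11, mid=5, arr[mid]=12 -> 12 < 38, search right half
lo=6, hi=11, mid=8, arr[mid]=28 -> 28 < 38, search right half
lo=9, hi=11, mid=10, arr[mid]=40 -> 40 > 38, search left half
lo=9, hi=9, mid=9, arr[mid]=37 -> 37 < 38, search right half
lo=10 > hi=9, target 38 not found

Binary search determines that 38 is not in the array after 4 comparisons. The search space was exhausted without finding the target.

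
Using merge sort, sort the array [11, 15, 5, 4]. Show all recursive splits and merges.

Merge sort trace:

Split: [11, 15, 5, 4] -> [11, 15] and [5, 4]
  Split: [11, 15] -> [11] and [15]
  Merge: [11] + [15] -> [11, 15]
  Split: [5, 4] -> [5] and [4]
  Merge: [5] + [4] -> [4, 5]
Merge: [11, 15] + [4, 5] -> [4, 5, 11, 15]

Final sorted array: [4, 5, 11, 15]

The merge sort proceeds by recursively splitting the array and merging sorted halves.
After all merges, the sorted array is [4, 5, 11, 15].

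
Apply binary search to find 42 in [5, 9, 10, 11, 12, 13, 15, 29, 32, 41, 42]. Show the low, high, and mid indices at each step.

Binary search for 42 in [5, 9, 10, 11, 12, 13, 15, 29, 32, 41, 42]:

lo=0, hi=10, mid=5, arr[mid]=13 -> 13 < 42, search right half
lo=6, hi=10, mid=8, arr[mid]=32 -> 32 < 42, search right half
lo=9, hi=10, mid=9, arr[mid]=41 -> 41 < 42, search right half
lo=10, hi=10, mid=10, arr[mid]=42 -> Found target at index 10!

Binary search finds 42 at index 10 after 4 comparisons. The search repeatedly halves the search space by comparing with the middle element.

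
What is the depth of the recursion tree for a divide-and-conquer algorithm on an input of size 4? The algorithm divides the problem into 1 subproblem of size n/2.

For divide and conquer with division factor 2:

Problem sizes at each level:
Level 0: 4
Level 1: 2
Level 2: 1

The root is level 0 and the size-1 base case is level 2 (the tree spans levels 0 through 2, i.e. 3 levels counting the root), so the depth is the number of divisions: log_2(4) = 2

The recursion tree depth is log_2(4) = 2. At each level, the problem size is divided by 2, so it takes 2 divisions to reduce to a base case of size 1. The algorithm makes 1 recursive call at each level.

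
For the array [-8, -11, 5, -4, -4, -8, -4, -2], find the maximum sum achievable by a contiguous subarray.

Using Kadane's algorithm on [-8, -11, 5, -4, -4, -8, -4, -2]:

Scanning through the array:
Position 1 (value -11): max_ending_here = -11, max_so_far = -8
Position 2 (value 5): max_ending_here = 5, max_so_far = 5
Position 3 (value -4): max_ending_here = 1, max_so_far = 5
Position 4 (value -4): max_ending_here = -3, max_so_far = 5
Position 5 (value -8): max_ending_here = -8, max_so_far = 5
Position 6 (value -4): max_ending_here = -4, max_so_far = 5
Position 7 (value -2): max_ending_here = -2, max_so_far = 5

Maximum subarray: [5]
Maximum sum: 5

The maximum subarray is [5] with sum 5. This subarray runs from index 2 to index 2.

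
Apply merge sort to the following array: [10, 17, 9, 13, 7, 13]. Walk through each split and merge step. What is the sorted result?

Merge sort trace:

Split: [10, 17, 9, 13, 7, 13] -> [10, 17, 9] and [13, 7, 13]
  Split: [10, 17, 9] -> [10] and [17, 9]
    Split: [17, 9] -> [17] and [9]
    Merge: [17] + [9] -> [9, 17]
  Merge: [10] + [9, 17] -> [9, 10, 17]
  Split: [13, 7, 13] -> [13] and [7, 13]
    Split: [7, 13] -> [7] and [13]
    Merge: [7] + [13] -> [7, 13]
  Merge: [13] + [7, 13] -> [7, 13, 13]
Merge: [9, 10, 17] + [7, 13, 13] -> [7, 9, 10, 13, 13, 17]

Final sorted array: [7, 9, 10, 13, 13, 17]

The merge sort proceeds by recursively splitting the array and merging sorted halves.
After all merges, the sorted array is [7, 9, 10, 13, 13, 17].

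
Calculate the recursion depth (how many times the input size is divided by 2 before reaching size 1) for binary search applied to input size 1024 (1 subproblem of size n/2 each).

For divide and conquer with division factor 2:

Problem sizes at each level:
Level 0: 1024
Level 1: 512
Level 2: 256
Level 3: 128
Level 4: 64
Level 5: 32
Level 6: 16
Level 7: 8
Level 8: 4
Level 9: 2
Level 10: 1

The root is level 0 and the size-1 base case is level 10 (the tree spans levels 0 through 10, i.e. 11 levels counting the root), so the depth is the number of divisions: log_2(1024) = 10

The recursion tree depth is log_2(1024) = 10. At each level, the problem size is divided by 2, so it takes 10 divisions to reduce to a base case of size 1. The algorithm makes 1 recursive call at each level.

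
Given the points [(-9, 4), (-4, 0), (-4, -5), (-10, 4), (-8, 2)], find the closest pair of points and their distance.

Computing all pairwise distances among 5 points:

d((-9, 4), (-4, 0)) = 6.4031
d((-9, 4), (-4, -5)) = 10.2956
d((-9, 4), (-10, 4)) = 1.0 <-- minimum
d((-9, 4), (-8, 2)) = 2.2361
d((-4, 0), (-4, -5)) = 5.0
d((-4, 0), (-10, 4)) = 7.2111
d((-4, 0), (-8, 2)) = 4.4721
d((-4, -5), (-10, 4)) = 10.8167
d((-4, -5), (-8, 2)) = 8.0623
d((-10, 4), (-8, 2)) = 2.8284

Closest pair: (-9, 4) and (-10, 4) with distance 1.0

The closest pair is (-9, 4) and (-10, 4) with Euclidean distance 1.0. For 5 points, brute-force pairwise comparison is shown above. For large n, the divide-and-conquer algorithm (sort by x, recurse on halves, check the dividing strip) achieves O(n log n).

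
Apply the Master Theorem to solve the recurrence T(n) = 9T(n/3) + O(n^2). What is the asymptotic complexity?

Master Theorem for T(n) = 9T(n/3) + O(n^2):

a = 9, b = 3, c = 2
log_b(a) = log_3(9) = 2.0000

Case 2: c = 2 = log_3(9) = 2.0000
T(n) = O(n^2 log n) = O(n^2 log n)

For T(n) = 9T(n/3) + O(n^2): log_3(9) = 2.0000. This is Case 2 of the Master Theorem (c = log_b(a), equal work at all levels), giving O(n^2 log n).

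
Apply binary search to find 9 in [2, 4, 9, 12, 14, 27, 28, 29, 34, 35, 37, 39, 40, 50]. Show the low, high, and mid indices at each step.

Binary search for 9 in [2, 4, 9, 12, 14, 27, 28, 29, 34, 35, 37, 39, 40, 50]:

lo=0, hi=13, mid=6, arr[mid]=28 -> 28 > 9, search left half
lo=0, hi=5, mid=2, arr[mid]=9 -> Found target at index 2!

Binary search finds 9 at index 2 after 2 comparisons. The search repeatedly halves the search space by comparing with the middle element.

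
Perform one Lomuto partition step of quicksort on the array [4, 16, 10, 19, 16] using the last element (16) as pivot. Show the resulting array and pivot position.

Lomuto partition with pivot = 16:

Initial array: [4, 16, 10, 19, 16]

arr[0]=4 <= 16: swap with position 0, array becomes [4, 16, 10, 19, 16]
arr[1]=16 <= 16: swap with position 1, array becomes [4, 16, 10, 19, 16]
arr[2]=10 <= 16: swap with position 2, array becomes [4, 16, 10, 19, 16]
arr[3]=19 > 16: no swap

Place pivot at position 3: [4, 16, 10, 16, 19]
Pivot position: 3

After partitioning with pivot 16, the array becomes [4, 16, 10, 16, 19]. The pivot is placed at index 3. All elements to the left of the pivot are <= 16, and all elements to the right are > 16.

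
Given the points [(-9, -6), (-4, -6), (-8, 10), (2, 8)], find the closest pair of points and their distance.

Computing all pairwise distances among 4 points:

d((-9, -6), (-4, -6)) = 5.0 <-- minimum
d((-9, -6), (-8, 10)) = 16.0312
d((-9, -6), (2, 8)) = 17.8045
d((-4, -6), (-8, 10)) = 16.4924
d((-4, -6), (2, 8)) = 15.2315
d((-8, 10), (2, 8)) = 10.198

Closest pair: (-9, -6) and (-4, -6) with distance 5.0

The closest pair is (-9, -6) and (-4, -6) with Euclidean distance 5.0. For 4 points, brute-force pairwise comparison is shown above. For large n, the divide-and-conquer algorithm (sort by x, recurse on halves, check the dividing strip) achieves O(n log n).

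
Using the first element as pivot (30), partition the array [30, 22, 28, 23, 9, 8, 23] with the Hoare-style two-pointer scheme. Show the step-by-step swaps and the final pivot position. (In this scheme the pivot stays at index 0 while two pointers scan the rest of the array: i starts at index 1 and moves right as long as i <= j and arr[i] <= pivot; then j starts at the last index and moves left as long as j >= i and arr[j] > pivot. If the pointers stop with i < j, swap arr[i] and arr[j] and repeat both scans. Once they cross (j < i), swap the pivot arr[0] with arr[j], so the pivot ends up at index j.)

Hoare-style two-pointer partition with pivot = 30:

Initial array: [30, 22, 28, 23, 9, 8, 23]

Pointers start at i = 1, j = 6.
i ends at 7, j ends at 6: the pointers have crossed (j < i), so scanning stops.

Swap pivot arr[0] with arr[6] to place pivot at position 6: [23, 22, 28, 23, 9, 8, 30]
Pivot position: 6

After partitioning with pivot 30, the array becomes [23, 22, 28, 23, 9, 8, 30]. The pivot is placed at index 6. All elements to the left of the pivot are <= 30, and all elements to the right are > 30.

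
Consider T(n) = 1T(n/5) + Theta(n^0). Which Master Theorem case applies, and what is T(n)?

Master Theorem for T(n) = 1T(n/5) + O(n^0):

a = 1, b = 5, c = 0
log_b(a) = log_5(1) = 0.0000

Case 2: c = 0 = log_5(1) = 0.0000
T(n) = O(n^0 log n) = O(log n)

For T(n) = 1T(n/5) + O(n^0): log_5(1) = 0.0000. This is Case 2 of the Master Theorem (c = log_b(a), equal work at all levels), giving O(log n).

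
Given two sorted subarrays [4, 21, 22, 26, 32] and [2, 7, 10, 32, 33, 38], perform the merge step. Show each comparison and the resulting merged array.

Merging process:

Compare 4 vs 2: take 2 from right. Merged: [2]
Compare 4 vs 7: take 4 from left. Merged: [2, 4]
Compare 21 vs 7: take 7 from right. Merged: [2, 4, 7]
Compare 21 vs 10: take 10 from right. Merged: [2, 4, 7, 10]
Compare 21 vs 32: take 21 from left. Merged: [2, 4, 7, 10, 21]
Compare 22 vs 32: take 22 from left. Merged: [2, 4, 7, 10, 21, 22]
Compare 26 vs 32: take 26 from left. Merged: [2, 4, 7, 10, 21, 22, 26]
Compare 32 vs 32: take 32 from left. Merged: [2, 4, 7, 10, 21, 22, 26, 32]
Append remaining from right: [32, 33, 38]. Merged: [2, 4, 7, 10, 21, 22, 26, 32, 32, 33, 38]

Final merged array: [2, 4, 7, 10, 21, 22, 26, 32, 32, 33, 38]
Total comparisons: 8

The merged array is [2, 4, 7, 10, 21, 22, 26, 32, 32, 33, 38], requiring 8 comparisons. The merge step runs in O(n) time where n is the total number of elements.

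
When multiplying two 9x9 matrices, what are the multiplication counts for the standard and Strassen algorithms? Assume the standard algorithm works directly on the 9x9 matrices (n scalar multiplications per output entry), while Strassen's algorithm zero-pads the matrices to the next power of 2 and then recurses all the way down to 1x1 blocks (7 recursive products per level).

Matrix multiplication for 9x9 matrices:

Strassen's algorithm requires power-of-2 dimensions. Pad 9x9 to 16x16 (next power of 2).

Standard algorithm: 9^3 = 729 multiplications
Strassen's algorithm: 7^(log2(16)) = 7^4 = 2401 multiplications
Difference: 729 - 2401 = -1672 (Strassen uses MORE here due to padding overhead — for small or just-over-power-of-2 n, padding can outweigh the per-level savings)

Standard: 729 multiplications (9^3). Strassen: 2401 multiplications (7^4, after padding to 16x16). Strassen reduces 8 recursive multiplications to 7 at each level.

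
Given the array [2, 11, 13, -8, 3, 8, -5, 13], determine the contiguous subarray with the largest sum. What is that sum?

Using Kadane's algorithm on [2, 11, 13, -8, 3, 8, -5, 13]:

Scanning through the array:
Position 1 (value 11): max_ending_here = 13, max_so_far = 13
Position 2 (value 13): max_ending_here = 26, max_so_far = 26
Position 3 (value -8): max_ending_here = 18, max_so_far = 26
Position 4 (value 3): max_ending_here = 21, max_so_far = 26
Position 5 (value 8): max_ending_here = 29, max_so_far = 29
Position 6 (value -5): max_ending_here = 24, max_so_far = 29
Position 7 (value 13): max_ending_here = 37, max_so_far = 37

Maximum subarray: [2, 11, 13, -8, 3, 8, -5, 13]
Maximum sum: 37

The maximum subarray is [2, 11, 13, -8, 3, 8, -5, 13] with sum 37. This subarray runs from index 0 to index 7.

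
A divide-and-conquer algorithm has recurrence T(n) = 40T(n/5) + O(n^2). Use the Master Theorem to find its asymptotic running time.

Master Theorem for T(n) = 40T(n/5) + O(n^2):

a = 40, b = 5, c = 2
log_b(a) = log_5(40) = 2.2920

Case 1: c = 2 < log_5(40) = 2.2920
T(n) = O(n^(log_5 40))

For T(n) = 40T(n/5) + O(n^2): log_5(40) = 2.2920. This is Case 1 of the Master Theorem (c < log_b(a), work dominated by leaves), giving O(n^(log_5 40)).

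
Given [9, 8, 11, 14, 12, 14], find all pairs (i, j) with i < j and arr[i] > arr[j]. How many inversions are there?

Finding inversions in [9, 8, 11, 14, 12, 14]:

(0, 1): arr[0]=9 > arr[1]=8
(3, 4): arr[3]=14 > arr[4]=12

Total inversions: 2

The array has 2 inversion(s): (0,1), (3,4). Each pair (i,j) satisfies i < j and arr[i] > arr[j].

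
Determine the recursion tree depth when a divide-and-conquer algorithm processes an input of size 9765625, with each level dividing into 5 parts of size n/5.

For divide and conquer with division factor 5:

Problem sizes at each level:
Level 0: 9765625
Level 1: 1953125
Level 2: 390625
Level 3: 78125
Level 4: 15625
Level 5: 3125
Level 6: 625
Level 7: 125
Level 8: 25
Level 9: 5
Level 10: 1

The root is level 0 and the size-1 base case is level 10 (the tree spans levels 0 through 10, i.e. 11 levels counting the root), so the depth is the number of divisions: log_5(9765625) = 10

The recursion tree depth is log_5(9765625) = 10. At each level, the problem size is divided by 5, so it takes 10 divisions to reduce to a base case of size 1. The algorithm makes 5 recursive calls at each level.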